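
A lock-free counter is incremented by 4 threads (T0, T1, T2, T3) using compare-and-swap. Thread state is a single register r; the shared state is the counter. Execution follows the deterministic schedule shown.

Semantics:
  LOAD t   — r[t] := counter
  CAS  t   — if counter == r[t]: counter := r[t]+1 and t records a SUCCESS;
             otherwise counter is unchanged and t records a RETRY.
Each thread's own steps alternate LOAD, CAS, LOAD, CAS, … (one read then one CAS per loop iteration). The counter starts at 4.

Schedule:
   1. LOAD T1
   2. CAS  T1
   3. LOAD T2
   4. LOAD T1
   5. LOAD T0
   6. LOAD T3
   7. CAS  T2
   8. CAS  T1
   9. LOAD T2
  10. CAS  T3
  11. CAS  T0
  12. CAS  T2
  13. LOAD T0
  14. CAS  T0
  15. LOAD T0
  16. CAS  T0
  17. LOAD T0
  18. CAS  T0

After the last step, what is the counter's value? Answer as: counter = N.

step 1: T1 LOAD ⇒ load; ctr=4 reg=4
step 2: T1 CAS ⇒ ok; ctr=5 reg=4
step 3: T2 LOAD ⇒ load; ctr=5 reg=5
step 4: T1 LOAD ⇒ load; ctr=5 reg=5
step 5: T0 LOAD ⇒ load; ctr=5 reg=5
step 6: T3 LOAD ⇒ load; ctr=5 reg=5
step 7: T2 CAS ⇒ ok; ctr=6 reg=5
step 8: T1 CAS ⇒ retry; ctr=6 reg=5
step 9: T2 LOAD ⇒ load; ctr=6 reg=6
step 10: T3 CAS ⇒ retry; ctr=6 reg=5
step 11: T0 CAS ⇒ retry; ctr=6 reg=5
step 12: T2 CAS ⇒ ok; ctr=7 reg=6
step 13: T0 LOAD ⇒ load; ctr=7 reg=7
step 14: T0 CAS ⇒ ok; ctr=8 reg=7
step 15: T0 LOAD ⇒ load; ctr=8 reg=8
step 16: T0 CAS ⇒ ok; ctr=9 reg=8
step 17: T0 LOAD ⇒ load; ctr=9 reg=9
step 18: T0 CAS ⇒ ok; ctr=10 reg=9

counter = 10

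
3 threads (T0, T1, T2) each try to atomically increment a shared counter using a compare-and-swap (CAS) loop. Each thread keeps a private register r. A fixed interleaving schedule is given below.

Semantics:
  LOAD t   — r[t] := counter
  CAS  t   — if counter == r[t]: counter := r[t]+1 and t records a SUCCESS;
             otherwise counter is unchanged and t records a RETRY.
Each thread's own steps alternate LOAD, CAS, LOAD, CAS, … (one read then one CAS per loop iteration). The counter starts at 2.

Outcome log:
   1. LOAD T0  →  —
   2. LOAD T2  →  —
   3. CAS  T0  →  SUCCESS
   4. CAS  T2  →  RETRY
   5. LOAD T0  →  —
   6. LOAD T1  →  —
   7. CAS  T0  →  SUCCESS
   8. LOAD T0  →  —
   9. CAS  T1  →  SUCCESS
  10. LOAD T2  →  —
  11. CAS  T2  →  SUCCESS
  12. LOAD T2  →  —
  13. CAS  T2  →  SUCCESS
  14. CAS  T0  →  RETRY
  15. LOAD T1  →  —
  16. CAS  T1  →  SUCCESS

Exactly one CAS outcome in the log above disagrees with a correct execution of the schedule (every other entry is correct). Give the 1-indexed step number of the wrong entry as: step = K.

step = 9

Correct run:
[1] T0.load  rd  (counter 2, T0.r 2)
[2] T2.load  rd  (counter 2, T2.r 2)
[3] T0.cas  hit  (counter 3, T0.r 2)
[4] T2.cas  miss  (counter 3, T2.r 2)
[5] T0.load  rd  (counter 3, T0.r 3)
[6] T1.load  rd  (counter 3, T1.r 3)
[7] T0.cas  hit  (counter 4, T0.r 3)
[8] T0.load  rd  (counter 4, T0.r 4)
[9] T1.cas  miss  (counter 4, T1.r 3)
[10] T2.load  rd  (counter 4, T2.r 4)
[11] T2.cas  hit  (counter 5, T2.r 4)
[12] T2.load  rd  (counter 5, T2.r 5)
[13] T2.cas  hit  (counter 6, T2.r 5)
[14] T0.cas  miss  (counter 6, T0.r 4)
[15] T1.load  rd  (counter 6, T1.r 6)
[16] T1.cas  hit  (counter 7, T1.r 6)
Log disagrees first at step 9.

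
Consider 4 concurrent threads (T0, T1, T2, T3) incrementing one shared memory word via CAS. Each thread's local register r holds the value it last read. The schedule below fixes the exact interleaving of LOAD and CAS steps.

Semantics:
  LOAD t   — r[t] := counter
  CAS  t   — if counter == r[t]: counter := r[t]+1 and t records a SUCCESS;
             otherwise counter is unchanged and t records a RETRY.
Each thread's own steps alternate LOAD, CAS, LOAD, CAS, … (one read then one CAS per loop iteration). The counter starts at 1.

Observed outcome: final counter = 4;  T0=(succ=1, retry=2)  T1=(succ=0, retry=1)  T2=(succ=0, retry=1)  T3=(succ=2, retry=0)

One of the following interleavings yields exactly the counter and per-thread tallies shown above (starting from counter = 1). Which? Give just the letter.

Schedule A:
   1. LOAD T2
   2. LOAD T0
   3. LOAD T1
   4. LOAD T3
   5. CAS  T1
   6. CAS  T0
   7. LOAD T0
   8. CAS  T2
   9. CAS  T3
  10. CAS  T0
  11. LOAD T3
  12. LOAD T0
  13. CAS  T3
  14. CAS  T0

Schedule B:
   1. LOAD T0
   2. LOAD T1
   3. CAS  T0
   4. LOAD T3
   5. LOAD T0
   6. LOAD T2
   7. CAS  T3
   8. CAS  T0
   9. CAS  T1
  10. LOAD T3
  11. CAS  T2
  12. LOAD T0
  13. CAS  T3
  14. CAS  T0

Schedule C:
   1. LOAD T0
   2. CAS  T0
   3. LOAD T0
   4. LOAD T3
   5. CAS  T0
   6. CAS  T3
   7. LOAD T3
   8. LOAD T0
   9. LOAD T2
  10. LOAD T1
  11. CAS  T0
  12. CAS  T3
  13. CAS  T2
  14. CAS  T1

B

Run B:
T0 LOAD — after: cnt=1, r=1 — load
T1 LOAD — after: cnt=1, r=1 — load
T0 CAS — after: cnt=2, r=1 — ok
T3 LOAD — after: cnt=2, r=2 — load
T0 LOAD — after: cnt=2, r=2 — load
T2 LOAD — after: cnt=2, r=2 — load
T3 CAS — after: cnt=3, r=2 — ok
T0 CAS — after: cnt=3, r=2 — retry
T1 CAS — after: cnt=3, r=1 — retry
T3 LOAD — after: cnt=3, r=3 — load
T2 CAS — after: cnt=3, r=2 — retry
T0 LOAD — after: cnt=3, r=3 — load
T3 CAS — after: cnt=4, r=3 — ok
T0 CAS — after: cnt=4, r=3 — retry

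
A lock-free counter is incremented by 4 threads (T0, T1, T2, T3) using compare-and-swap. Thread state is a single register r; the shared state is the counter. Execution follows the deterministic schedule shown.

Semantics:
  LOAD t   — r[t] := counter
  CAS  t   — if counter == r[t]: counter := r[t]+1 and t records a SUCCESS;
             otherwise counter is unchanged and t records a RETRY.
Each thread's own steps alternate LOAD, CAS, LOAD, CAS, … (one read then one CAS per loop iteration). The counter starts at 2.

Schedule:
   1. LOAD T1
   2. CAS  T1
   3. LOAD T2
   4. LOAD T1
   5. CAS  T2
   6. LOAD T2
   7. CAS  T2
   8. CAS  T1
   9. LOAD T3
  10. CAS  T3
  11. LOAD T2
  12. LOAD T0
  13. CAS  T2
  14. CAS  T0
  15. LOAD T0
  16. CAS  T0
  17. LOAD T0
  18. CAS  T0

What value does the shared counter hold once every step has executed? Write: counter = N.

   1) LOAD T1:  M=2  r_T1=2
   2) CAS  T1:  M=3  r_T1=2 ✓
   3) LOAD T2:  M=3  r_T2=3
   4) LOAD T1:  M=3  r_T1=3
   5) CAS  T2:  M=4  r_T2=3 ✓
   6) LOAD T2:  M=4  r_T2=4
   7) CAS  T2:  M=5  r_T2=4 ✓
   8) CAS  T1:  M=5  r_T1=3 ✗
   9) LOAD T3:  M=5  r_T3=5
  10) CAS  T3:  M=6  r_T3=5 ✓
  11) LOAD T2:  M=6  r_T2=6
  12) LOAD T0:  M=6  r_T0=6
  13) CAS  T2:  M=7  r_T2=6 ✓
  14) CAS  T0:  M=7  r_T0=6 ✗
  15) LOAD T0:  M=7  r_T0=7
  16) CAS  T0:  M=8  r_T0=7 ✓
  17) LOAD T0:  M=8  r_T0=8
  18) CAS  T0:  M=9  r_T0=8 ✓

counter = 9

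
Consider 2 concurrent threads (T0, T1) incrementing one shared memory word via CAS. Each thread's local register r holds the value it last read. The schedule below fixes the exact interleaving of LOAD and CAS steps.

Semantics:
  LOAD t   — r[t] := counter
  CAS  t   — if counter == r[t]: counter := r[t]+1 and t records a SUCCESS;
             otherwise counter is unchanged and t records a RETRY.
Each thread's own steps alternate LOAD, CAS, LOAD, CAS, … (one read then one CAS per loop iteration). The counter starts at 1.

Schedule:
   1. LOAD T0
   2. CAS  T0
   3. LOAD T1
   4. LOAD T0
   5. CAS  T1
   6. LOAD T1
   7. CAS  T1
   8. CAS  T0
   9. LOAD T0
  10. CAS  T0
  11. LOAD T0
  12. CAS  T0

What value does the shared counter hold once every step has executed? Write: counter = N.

T0 LOAD — after: cnt=1, r=1 — load
T0 CAS — after: cnt=2, r=1 — ok
T1 LOAD — after: cnt=2, r=2 — load
T0 LOAD — after: cnt=2, r=2 — load
T1 CAS — after: cnt=3, r=2 — ok
T1 LOAD — after: cnt=3, r=3 — load
T1 CAS — after: cnt=4, r=3 — ok
T0 CAS — after: cnt=4, r=2 — retry
T0 LOAD — after: cnt=4, r=4 — load
T0 CAS — after: cnt=5, r=4 — ok
T0 LOAD — after: cnt=5, r=5 — load
T0 CAS — after: cnt=6, r=5 — ok

counter = 6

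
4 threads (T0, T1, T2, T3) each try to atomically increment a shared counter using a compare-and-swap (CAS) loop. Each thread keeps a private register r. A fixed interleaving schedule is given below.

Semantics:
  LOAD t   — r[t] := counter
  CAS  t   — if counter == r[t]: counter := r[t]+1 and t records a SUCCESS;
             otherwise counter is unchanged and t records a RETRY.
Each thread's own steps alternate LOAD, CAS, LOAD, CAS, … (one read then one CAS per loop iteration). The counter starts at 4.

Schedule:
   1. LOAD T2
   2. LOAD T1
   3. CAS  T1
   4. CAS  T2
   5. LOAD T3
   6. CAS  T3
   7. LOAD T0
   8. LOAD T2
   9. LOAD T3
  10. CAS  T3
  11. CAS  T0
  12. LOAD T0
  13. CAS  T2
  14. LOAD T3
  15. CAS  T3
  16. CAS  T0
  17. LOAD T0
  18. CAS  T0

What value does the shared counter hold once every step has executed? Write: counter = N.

step 1: T2 LOAD ⇒ load; ctr=4 reg=4
step 2: T1 LOAD ⇒ load; ctr=4 reg=4
step 3: T1 CAS ⇒ ok; ctr=5 reg=4
step 4: T2 CAS ⇒ retry; ctr=5 reg=4
step 5: T3 LOAD ⇒ load; ctr=5 reg=5
step 6: T3 CAS ⇒ ok; ctr=6 reg=5
step 7: T0 LOAD ⇒ load; ctr=6 reg=6
step 8: T2 LOAD ⇒ load; ctr=6 reg=6
step 9: T3 LOAD ⇒ load; ctr=6 reg=6
step 10: T3 CAS ⇒ ok; ctr=7 reg=6
step 11: T0 CAS ⇒ retry; ctr=7 reg=6
step 12: T0 LOAD ⇒ load; ctr=7 reg=7
step 13: T2 CAS ⇒ retry; ctr=7 reg=6
step 14: T3 LOAD ⇒ load; ctr=7 reg=7
step 15: T3 CAS ⇒ ok; ctr=8 reg=7
step 16: T0 CAS ⇒ retry; ctr=8 reg=7
step 17: T0 LOAD ⇒ load; ctr=8 reg=8
step 18: T0 CAS ⇒ ok; ctr=9 reg=8

counter = 9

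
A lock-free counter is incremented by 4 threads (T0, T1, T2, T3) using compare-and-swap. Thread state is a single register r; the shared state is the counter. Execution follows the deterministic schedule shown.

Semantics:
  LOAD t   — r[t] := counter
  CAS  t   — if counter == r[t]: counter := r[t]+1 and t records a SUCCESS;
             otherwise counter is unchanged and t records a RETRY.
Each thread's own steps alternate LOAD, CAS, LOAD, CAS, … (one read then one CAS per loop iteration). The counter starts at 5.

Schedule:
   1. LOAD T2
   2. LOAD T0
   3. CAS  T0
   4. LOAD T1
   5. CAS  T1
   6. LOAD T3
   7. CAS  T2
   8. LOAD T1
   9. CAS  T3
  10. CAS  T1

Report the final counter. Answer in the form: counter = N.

counter = 8

1. LOAD T2 → mem=5 r[T2]=5 [LOAD]
2. LOAD T0 → mem=5 r[T0]=5 [LOAD]
3. CAS T0 → mem=6 r[T0]=5 [OK]
4. LOAD T1 → mem=6 r[T1]=6 [LOAD]
5. CAS T1 → mem=7 r[T1]=6 [OK]
6. LOAD T3 → mem=7 r[T3]=7 [LOAD]
7. CAS T2 → mem=7 r[T2]=5 [RETRY]
8. LOAD T1 → mem=7 r[T1]=7 [LOAD]
9. CAS T3 → mem=8 r[T3]=7 [OK]
10. CAS T1 → mem=8 r[T1]=7 [RETRY]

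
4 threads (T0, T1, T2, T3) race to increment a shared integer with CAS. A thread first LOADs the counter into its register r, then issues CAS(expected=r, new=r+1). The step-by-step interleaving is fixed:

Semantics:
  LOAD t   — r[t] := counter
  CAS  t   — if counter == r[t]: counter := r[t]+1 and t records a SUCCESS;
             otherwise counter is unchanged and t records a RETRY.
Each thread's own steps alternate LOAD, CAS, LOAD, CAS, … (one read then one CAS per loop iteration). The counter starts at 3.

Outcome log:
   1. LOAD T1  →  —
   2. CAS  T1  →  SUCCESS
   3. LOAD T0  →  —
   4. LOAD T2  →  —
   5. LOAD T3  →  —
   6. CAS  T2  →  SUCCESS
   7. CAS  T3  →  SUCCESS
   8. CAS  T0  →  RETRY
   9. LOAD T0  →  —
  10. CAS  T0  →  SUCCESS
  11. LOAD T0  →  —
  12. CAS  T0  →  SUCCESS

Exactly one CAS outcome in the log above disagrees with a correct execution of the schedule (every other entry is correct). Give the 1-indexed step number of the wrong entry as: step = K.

step = 7

Re-executing:
#1 T1 reads 3
#2 T1 CAS(3→4) writes; counter now 4
#3 T0 reads 4
#4 T2 reads 4
#5 T3 reads 4
#6 T2 CAS(4→5) writes; counter now 5
#7 T3 CAS(4→5) fails; counter now 5
#8 T0 CAS(4→5) fails; counter now 5
#9 T0 reads 5
#10 T0 CAS(5→6) writes; counter now 6
#11 T0 reads 6
#12 T0 CAS(6→7) writes; counter now 7
Log disagrees first at step 7.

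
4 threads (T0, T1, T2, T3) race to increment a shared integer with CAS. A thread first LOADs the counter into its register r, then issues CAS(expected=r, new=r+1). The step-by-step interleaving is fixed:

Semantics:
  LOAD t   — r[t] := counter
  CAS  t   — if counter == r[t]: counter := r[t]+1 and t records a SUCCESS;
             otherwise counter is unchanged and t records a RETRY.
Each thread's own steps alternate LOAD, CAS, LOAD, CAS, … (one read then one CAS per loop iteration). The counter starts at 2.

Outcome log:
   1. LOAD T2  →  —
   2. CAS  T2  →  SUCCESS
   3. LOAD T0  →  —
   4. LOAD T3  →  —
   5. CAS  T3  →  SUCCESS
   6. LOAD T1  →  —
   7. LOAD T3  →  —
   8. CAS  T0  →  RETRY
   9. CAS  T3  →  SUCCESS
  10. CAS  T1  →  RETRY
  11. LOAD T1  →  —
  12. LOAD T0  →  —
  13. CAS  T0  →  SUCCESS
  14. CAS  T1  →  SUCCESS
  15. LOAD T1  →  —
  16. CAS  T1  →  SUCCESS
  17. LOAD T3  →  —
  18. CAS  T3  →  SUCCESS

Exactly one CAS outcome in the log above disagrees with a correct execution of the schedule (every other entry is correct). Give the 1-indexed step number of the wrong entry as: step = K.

step = 14

Reference trace:
   1) LOAD T2:  M=2  r_T2=2
   2) CAS  T2:  M=3  r_T2=2 ✓
   3) LOAD T0:  M=3  r_T0=3
   4) LOAD T3:  M=3  r_T3=3
   5) CAS  T3:  M=4  r_T3=3 ✓
   6) LOAD T1:  M=4  r_T1=4
   7) LOAD T3:  M=4  r_T3=4
   8) CAS  T0:  M=4  r_T0=3 ✗
   9) CAS  T3:  M=5  r_T3=4 ✓
  10) CAS  T1:  M=5  r_T1=4 ✗
  11) LOAD T1:  M=5  r_T1=5
  12) LOAD T0:  M=5  r_T0=5
  13) CAS  T0:  M=6  r_T0=5 ✓
  14) CAS  T1:  M=6  r_T1=5 ✗
  15) LOAD T1:  M=6  r_T1=6
  16) CAS  T1:  M=7  r_T1=6 ✓
  17) LOAD T3:  M=7  r_T3=7
  18) CAS  T3:  M=8  r_T3=7 ✓
Flip is step 14.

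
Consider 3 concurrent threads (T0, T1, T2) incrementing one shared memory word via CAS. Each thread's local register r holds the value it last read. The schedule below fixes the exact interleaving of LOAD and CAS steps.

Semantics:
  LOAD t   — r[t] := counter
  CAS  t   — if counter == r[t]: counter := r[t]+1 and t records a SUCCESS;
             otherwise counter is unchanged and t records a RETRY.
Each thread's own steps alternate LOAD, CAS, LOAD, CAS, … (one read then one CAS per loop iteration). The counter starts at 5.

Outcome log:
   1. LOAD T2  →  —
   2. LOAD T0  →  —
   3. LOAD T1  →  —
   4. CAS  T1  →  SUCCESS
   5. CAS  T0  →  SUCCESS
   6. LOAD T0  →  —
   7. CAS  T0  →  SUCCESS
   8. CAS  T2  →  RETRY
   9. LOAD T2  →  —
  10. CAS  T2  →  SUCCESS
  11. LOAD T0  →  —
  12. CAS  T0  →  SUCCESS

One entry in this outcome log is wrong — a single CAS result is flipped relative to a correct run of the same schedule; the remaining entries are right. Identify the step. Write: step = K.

Reference trace:
#1 T2 reads 5
#2 T0 reads 5
#3 T1 reads 5
#4 T1 CAS(5→6) writes; counter now 6
#5 T0 CAS(5→6) fails; counter now 6
#6 T0 reads 6
#7 T0 CAS(6→7) writes; counter now 7
#8 T2 CAS(5→6) fails; counter now 7
#9 T2 reads 7
#10 T2 CAS(7→8) writes; counter now 8
#11 T0 reads 8
#12 T0 CAS(8→9) writes; counter now 9
Flip is step 5.

step = 5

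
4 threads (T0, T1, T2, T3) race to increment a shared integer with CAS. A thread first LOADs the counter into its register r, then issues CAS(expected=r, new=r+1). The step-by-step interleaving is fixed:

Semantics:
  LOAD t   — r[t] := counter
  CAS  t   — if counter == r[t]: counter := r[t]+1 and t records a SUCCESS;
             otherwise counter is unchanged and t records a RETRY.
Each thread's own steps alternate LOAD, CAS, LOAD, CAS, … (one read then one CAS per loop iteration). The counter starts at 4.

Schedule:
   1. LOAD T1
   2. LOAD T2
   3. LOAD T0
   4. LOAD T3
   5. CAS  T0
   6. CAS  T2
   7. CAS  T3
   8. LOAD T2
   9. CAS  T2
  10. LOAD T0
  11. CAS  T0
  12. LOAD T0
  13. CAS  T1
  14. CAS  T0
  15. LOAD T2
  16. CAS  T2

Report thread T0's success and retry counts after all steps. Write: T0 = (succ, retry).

T1 LOAD — after: cnt=4, r=4 — load
T2 LOAD — after: cnt=4, r=4 — load
T0 LOAD — after: cnt=4, r=4 — load
T3 LOAD — after: cnt=4, r=4 — load
T0 CAS — after: cnt=5, r=4 — ok
T2 CAS — after: cnt=5, r=4 — retry
T3 CAS — after: cnt=5, r=4 — retry
T2 LOAD — after: cnt=5, r=5 — load
T2 CAS — after: cnt=6, r=5 — ok
T0 LOAD — after: cnt=6, r=6 — load
T0 CAS — after: cnt=7, r=6 — ok
T0 LOAD — after: cnt=7, r=7 — load
T1 CAS — after: cnt=7, r=4 — retry
T0 CAS — after: cnt=8, r=7 — ok
T2 LOAD — after: cnt=8, r=8 — load
T2 CAS — after: cnt=9, r=8 — ok

T0 = (3, 0)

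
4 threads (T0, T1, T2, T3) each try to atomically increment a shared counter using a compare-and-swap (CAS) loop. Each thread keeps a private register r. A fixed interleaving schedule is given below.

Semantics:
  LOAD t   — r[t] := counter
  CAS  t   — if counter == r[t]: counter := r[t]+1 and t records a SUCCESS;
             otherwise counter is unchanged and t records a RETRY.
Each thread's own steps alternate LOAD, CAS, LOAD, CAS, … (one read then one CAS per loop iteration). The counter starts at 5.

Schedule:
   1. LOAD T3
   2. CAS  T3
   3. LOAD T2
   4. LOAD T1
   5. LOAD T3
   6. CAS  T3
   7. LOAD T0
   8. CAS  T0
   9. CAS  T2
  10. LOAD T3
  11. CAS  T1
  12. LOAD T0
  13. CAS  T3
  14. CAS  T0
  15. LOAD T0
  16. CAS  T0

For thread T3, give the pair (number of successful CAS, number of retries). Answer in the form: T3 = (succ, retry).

T3 = (3, 0)

#1 T3 reads 5
#2 T3 CAS(5→6) writes; counter now 6
#3 T2 reads 6
#4 T1 reads 6
#5 T3 reads 6
#6 T3 CAS(6→7) writes; counter now 7
#7 T0 reads 7
#8 T0 CAS(7→8) writes; counter now 8
#9 T2 CAS(6→7) fails; counter now 8
#10 T3 reads 8
#11 T1 CAS(6→7) fails; counter now 8
#12 T0 reads 8
#13 T3 CAS(8→9) writes; counter now 9
#14 T0 CAS(8→9) fails; counter now 9
#15 T0 reads 9
#16 T0 CAS(9→10) writes; counter now 10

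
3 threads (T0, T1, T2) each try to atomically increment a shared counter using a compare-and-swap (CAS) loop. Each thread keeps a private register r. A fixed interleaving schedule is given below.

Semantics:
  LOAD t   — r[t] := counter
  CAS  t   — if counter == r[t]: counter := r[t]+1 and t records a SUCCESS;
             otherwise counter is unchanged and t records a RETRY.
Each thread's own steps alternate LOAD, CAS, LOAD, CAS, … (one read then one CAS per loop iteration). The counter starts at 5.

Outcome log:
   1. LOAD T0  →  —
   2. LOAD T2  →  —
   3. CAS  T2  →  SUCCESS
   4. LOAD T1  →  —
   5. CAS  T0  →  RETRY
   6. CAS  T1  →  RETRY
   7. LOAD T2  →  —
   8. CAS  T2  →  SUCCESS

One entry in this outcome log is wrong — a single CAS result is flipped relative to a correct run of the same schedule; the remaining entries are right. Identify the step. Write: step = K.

step = 6

Reference trace:
#1 T0 reads 5
#2 T2 reads 5
#3 T2 CAS(5→6) writes; counter now 6
#4 T1 reads 6
#5 T0 CAS(5→6) fails; counter now 6
#6 T1 CAS(6→7) writes; counter now 7
#7 T2 reads 7
#8 T2 CAS(7→8) writes; counter now 8
Mismatch at 6.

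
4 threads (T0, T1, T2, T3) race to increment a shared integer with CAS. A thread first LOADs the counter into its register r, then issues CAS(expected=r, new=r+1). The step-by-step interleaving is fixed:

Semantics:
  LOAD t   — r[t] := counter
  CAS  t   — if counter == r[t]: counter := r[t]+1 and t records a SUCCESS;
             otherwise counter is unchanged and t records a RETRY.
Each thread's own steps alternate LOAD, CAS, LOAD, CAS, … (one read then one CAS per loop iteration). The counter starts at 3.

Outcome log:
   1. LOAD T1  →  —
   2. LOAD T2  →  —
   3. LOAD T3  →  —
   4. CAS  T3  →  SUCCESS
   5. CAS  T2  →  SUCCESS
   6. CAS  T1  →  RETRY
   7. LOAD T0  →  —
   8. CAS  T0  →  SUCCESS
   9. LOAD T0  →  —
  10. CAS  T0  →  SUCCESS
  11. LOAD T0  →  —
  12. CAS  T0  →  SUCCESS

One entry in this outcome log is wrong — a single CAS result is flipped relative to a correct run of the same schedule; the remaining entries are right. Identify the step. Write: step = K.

Re-executing:
   1) LOAD T1:  M=3  r_T1=3
   2) LOAD T2:  M=3  r_T2=3
   3) LOAD T3:  M=3  r_T3=3
   4) CAS  T3:  M=4  r_T3=3 ✓
   5) CAS  T2:  M=4  r_T2=3 ✗
   6) CAS  T1:  M=4  r_T1=3 ✗
   7) LOAD T0:  M=4  r_T0=4
   8) CAS  T0:  M=5  r_T0=4 ✓
   9) LOAD T0:  M=5  r_T0=5
  10) CAS  T0:  M=6  r_T0=5 ✓
  11) LOAD T0:  M=6  r_T0=6
  12) CAS  T0:  M=7  r_T0=6 ✓
Flip is step 5.

step = 5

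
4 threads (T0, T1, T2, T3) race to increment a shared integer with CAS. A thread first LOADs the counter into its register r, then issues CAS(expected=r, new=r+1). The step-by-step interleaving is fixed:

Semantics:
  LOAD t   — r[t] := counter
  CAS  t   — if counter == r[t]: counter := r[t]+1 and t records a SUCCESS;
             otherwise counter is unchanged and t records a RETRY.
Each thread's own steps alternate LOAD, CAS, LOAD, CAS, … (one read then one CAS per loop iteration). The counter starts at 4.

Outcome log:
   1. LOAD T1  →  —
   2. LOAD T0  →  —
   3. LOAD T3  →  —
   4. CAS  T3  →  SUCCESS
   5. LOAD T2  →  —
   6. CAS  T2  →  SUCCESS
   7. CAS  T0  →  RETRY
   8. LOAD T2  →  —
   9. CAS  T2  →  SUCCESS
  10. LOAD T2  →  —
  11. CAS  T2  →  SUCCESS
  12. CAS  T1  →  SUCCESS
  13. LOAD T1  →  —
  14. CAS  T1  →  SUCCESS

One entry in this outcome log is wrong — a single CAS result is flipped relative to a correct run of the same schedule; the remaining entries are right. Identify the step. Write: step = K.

step = 12

Correct run:
   1) LOAD T1:  M=4  r_T1=4
   2) LOAD T0:  M=4  r_T0=4
   3) LOAD T3:  M=4  r_T3=4
   4) CAS  T3:  M=5  r_T3=4 ✓
   5) LOAD T2:  M=5  r_T2=5
   6) CAS  T2:  M=6  r_T2=5 ✓
   7) CAS  T0:  M=6  r_T0=4 ✗
   8) LOAD T2:  M=6  r_T2=6
   9) CAS  T2:  M=7  r_T2=6 ✓
  10) LOAD T2:  M=7  r_T2=7
  11) CAS  T2:  M=8  r_T2=7 ✓
  12) CAS  T1:  M=8  r_T1=4 ✗
  13) LOAD T1:  M=8  r_T1=8
  14) CAS  T1:  M=9  r_T1=8 ✓
Log disagrees first at step 12.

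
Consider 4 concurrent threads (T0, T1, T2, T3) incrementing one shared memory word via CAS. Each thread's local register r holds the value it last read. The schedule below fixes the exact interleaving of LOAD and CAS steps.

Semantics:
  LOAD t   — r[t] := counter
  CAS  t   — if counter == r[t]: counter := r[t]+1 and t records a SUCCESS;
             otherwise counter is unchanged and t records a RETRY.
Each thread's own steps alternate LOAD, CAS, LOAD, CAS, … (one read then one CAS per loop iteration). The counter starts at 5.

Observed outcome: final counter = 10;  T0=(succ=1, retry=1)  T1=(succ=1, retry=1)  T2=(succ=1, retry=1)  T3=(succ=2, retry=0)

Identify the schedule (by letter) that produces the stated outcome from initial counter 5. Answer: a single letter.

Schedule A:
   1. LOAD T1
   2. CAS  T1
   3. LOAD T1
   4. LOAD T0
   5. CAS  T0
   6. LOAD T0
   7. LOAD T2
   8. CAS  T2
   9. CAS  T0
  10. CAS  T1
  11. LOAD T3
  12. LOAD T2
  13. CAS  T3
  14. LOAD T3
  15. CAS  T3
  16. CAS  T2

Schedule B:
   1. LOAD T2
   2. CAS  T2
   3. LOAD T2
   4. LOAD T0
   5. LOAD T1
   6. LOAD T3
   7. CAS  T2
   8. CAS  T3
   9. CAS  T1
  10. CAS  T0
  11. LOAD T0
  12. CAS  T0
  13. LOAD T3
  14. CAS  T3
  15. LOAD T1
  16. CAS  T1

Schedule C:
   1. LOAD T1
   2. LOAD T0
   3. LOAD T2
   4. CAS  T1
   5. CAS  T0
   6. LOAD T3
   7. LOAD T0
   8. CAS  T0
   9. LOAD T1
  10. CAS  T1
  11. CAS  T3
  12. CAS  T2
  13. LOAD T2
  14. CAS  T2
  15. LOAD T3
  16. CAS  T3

A

Tracing schedule A:
#1 T1 reads 5
#2 T1 CAS(5→6) writes; counter now 6
#3 T1 reads 6
#4 T0 reads 6
#5 T0 CAS(6→7) writes; counter now 7
#6 T0 reads 7
#7 T2 reads 7
#8 T2 CAS(7→8) writes; counter now 8
#9 T0 CAS(7→8) fails; counter now 8
#10 T1 CAS(6→7) fails; counter now 8
#11 T3 reads 8
#12 T2 reads 8
#13 T3 CAS(8→9) writes; counter now 9
#14 T3 reads 9
#15 T3 CAS(9→10) writes; counter now 10
#16 T2 CAS(8→9) fails; counter now 10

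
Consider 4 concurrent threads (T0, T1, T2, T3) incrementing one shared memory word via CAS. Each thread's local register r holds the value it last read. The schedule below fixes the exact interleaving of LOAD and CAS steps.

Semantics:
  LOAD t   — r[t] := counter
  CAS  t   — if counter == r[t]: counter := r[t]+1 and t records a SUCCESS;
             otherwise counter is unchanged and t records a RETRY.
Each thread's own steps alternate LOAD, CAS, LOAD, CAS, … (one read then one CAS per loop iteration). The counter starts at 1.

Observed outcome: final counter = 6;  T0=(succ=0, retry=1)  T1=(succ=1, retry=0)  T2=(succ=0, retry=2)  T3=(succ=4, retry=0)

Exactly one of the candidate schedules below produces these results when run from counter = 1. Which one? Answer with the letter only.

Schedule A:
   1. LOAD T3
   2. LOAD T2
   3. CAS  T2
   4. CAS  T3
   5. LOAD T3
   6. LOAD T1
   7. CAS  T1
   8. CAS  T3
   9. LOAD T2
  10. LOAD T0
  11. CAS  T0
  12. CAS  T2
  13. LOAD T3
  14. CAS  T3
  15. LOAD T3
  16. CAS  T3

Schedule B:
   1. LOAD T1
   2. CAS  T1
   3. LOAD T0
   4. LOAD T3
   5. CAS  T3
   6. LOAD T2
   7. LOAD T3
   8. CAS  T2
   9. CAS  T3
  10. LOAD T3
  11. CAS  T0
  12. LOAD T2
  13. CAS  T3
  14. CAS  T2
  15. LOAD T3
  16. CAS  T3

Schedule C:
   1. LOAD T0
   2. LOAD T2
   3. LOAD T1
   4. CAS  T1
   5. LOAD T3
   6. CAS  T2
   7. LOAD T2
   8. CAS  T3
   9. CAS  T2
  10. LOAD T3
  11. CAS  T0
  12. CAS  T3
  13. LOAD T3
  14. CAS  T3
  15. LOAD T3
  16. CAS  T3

C

Run C:
   1) LOAD T0:  M=1  r_T0=1
   2) LOAD T2:  M=1  r_T2=1
   3) LOAD T1:  M=1  r_T1=1
   4) CAS  T1:  M=2  r_T1=1 ✓
   5) LOAD T3:  M=2  r_T3=2
   6) CAS  T2:  M=2  r_T2=1 ✗
   7) LOAD T2:  M=2  r_T2=2
   8) CAS  T3:  M=3  r_T3=2 ✓
   9) CAS  T2:  M=3  r_T2=2 ✗
  10) LOAD T3:  M=3  r_T3=3
  11) CAS  T0:  M=3  r_T0=1 ✗
  12) CAS  T3:  M=4  r_T3=3 ✓
  13) LOAD T3:  M=4  r_T3=4
  14) CAS  T3:  M=5  r_T3=4 ✓
  15) LOAD T3:  M=5  r_T3=5
  16) CAS  T3:  M=6  r_T3=5 ✓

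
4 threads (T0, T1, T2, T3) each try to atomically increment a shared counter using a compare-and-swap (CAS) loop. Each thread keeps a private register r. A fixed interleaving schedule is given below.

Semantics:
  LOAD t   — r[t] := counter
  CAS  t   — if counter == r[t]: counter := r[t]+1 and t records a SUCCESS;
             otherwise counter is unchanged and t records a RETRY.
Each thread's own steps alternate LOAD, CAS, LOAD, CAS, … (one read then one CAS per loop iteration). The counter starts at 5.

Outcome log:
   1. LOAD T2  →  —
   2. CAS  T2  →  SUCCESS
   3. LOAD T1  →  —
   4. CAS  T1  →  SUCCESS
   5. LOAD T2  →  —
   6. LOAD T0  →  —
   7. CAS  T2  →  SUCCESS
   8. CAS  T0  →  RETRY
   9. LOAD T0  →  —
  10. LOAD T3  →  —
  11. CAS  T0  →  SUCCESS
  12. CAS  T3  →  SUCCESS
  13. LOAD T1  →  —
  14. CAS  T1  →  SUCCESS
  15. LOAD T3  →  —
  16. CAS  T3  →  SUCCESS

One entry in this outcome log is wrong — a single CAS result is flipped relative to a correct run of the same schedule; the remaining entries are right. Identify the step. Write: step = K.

step = 12

Reference trace:
[1] T2.load  rd  (counter 5, T2.r 5)
[2] T2.cas  hit  (counter 6, T2.r 5)
[3] T1.load  rd  (counter 6, T1.r 6)
[4] T1.cas  hit  (counter 7, T1.r 6)
[5] T2.load  rd  (counter 7, T2.r 7)
[6] T0.load  rd  (counter 7, T0.r 7)
[7] T2.cas  hit  (counter 8, T2.r 7)
[8] T0.cas  miss  (counter 8, T0.r 7)
[9] T0.load  rd  (counter 8, T0.r 8)
[10] T3.load  rd  (counter 8, T3.r 8)
[11] T0.cas  hit  (counter 9, T0.r 8)
[12] T3.cas  miss  (counter 9, T3.r 8)
[13] T1.load  rd  (counter 9, T1.r 9)
[14] T1.cas  hit  (counter 10, T1.r 9)
[15] T3.load  rd  (counter 10, T3.r 10)
[16] T3.cas  hit  (counter 11, T3.r 10)
Mismatch at 12.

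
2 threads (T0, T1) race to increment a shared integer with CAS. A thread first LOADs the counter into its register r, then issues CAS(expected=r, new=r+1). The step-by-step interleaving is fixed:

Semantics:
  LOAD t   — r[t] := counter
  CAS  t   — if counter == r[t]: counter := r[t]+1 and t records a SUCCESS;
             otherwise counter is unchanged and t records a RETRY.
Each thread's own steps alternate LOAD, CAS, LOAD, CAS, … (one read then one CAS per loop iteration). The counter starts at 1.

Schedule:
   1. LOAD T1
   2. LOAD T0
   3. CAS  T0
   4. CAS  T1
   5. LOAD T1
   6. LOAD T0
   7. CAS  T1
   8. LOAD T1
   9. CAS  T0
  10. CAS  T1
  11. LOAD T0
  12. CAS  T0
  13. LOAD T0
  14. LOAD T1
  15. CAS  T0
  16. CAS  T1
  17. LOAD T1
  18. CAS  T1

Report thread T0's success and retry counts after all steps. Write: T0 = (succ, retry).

   1) LOAD T1:  M=1  r_T1=1
   2) LOAD T0:  M=1  r_T0=1
   3) CAS  T0:  M=2  r_T0=1 ✓
   4) CAS  T1:  M=2  r_T1=1 ✗
   5) LOAD T1:  M=2  r_T1=2
   6) LOAD T0:  M=2  r_T0=2
   7) CAS  T1:  M=3  r_T1=2 ✓
   8) LOAD T1:  M=3  r_T1=3
   9) CAS  T0:  M=3  r_T0=2 ✗
  10) CAS  T1:  M=4  r_T1=3 ✓
  11) LOAD T0:  M=4  r_T0=4
  12) CAS  T0:  M=5  r_T0=4 ✓
  13) LOAD T0:  M=5  r_T0=5
  14) LOAD T1:  M=5  r_T1=5
  15) CAS  T0:  M=6  r_T0=5 ✓
  16) CAS  T1:  M=6  r_T1=5 ✗
  17) LOAD T1:  M=6  r_T1=6
  18) CAS  T1:  M=7  r_T1=6 ✓

T0 = (3, 1)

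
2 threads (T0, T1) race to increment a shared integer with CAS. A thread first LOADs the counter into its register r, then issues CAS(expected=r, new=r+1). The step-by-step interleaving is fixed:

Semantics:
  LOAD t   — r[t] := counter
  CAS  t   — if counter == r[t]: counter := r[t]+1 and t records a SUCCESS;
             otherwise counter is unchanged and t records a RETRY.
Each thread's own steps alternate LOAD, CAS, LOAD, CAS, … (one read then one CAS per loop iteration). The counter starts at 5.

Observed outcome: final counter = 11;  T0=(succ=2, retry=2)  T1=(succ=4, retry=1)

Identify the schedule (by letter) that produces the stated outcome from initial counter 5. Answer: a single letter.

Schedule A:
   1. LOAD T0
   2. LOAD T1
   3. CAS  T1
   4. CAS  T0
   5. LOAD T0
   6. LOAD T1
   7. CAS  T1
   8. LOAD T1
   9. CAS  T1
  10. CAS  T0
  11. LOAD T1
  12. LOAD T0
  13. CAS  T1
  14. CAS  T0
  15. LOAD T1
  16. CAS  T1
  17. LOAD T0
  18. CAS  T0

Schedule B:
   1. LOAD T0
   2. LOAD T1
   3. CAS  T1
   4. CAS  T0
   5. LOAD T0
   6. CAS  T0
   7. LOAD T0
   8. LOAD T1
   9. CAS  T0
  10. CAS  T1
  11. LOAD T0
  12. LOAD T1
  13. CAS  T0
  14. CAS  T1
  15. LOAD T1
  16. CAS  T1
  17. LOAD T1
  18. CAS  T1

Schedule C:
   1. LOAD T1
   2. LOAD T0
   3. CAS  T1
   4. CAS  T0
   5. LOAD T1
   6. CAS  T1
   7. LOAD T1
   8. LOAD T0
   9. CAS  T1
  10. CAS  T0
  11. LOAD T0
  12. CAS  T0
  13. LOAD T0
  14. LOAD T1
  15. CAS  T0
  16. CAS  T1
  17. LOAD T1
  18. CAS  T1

Run C:
T1 LOAD — after: cnt=5, r=5 — load
T0 LOAD — after: cnt=5, r=5 — load
T1 CAS — after: cnt=6, r=5 — ok
T0 CAS — after: cnt=6, r=5 — retry
T1 LOAD — after: cnt=6, r=6 — load
T1 CAS — after: cnt=7, r=6 — ok
T1 LOAD — after: cnt=7, r=7 — load
T0 LOAD — after: cnt=7, r=7 — load
T1 CAS — after: cnt=8, r=7 — ok
T0 CAS — after: cnt=8, r=7 — retry
T0 LOAD — after: cnt=8, r=8 — load
T0 CAS — after: cnt=9, r=8 — ok
T0 LOAD — after: cnt=9, r=9 — load
T1 LOAD — after: cnt=9, r=9 — load
T0 CAS — after: cnt=10, r=9 — ok
T1 CAS — after: cnt=10, r=9 — retry
T1 LOAD — after: cnt=10, r=10 — load
T1 CAS — after: cnt=11, r=10 — ok

C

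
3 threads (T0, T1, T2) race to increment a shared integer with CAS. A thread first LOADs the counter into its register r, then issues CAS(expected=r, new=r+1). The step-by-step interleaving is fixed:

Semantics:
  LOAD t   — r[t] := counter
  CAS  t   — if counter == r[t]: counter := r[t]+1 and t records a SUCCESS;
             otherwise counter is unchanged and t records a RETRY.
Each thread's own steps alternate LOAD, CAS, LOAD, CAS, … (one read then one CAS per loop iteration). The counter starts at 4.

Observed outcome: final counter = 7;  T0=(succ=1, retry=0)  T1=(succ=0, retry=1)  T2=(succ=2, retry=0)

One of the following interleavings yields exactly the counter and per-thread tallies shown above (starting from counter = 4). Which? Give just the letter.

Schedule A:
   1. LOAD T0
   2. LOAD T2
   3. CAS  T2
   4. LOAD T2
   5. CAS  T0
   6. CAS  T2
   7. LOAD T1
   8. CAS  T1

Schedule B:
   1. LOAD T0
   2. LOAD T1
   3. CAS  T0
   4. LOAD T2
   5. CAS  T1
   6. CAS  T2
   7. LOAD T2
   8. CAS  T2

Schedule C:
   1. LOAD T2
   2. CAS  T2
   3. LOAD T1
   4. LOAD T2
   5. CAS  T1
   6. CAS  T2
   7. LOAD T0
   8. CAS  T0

B

Run B:
1. LOAD T0 → mem=4 r[T0]=4 [LOAD]
2. LOAD T1 → mem=4 r[T1]=4 [LOAD]
3. CAS T0 → mem=5 r[T0]=4 [OK]
4. LOAD T2 → mem=5 r[T2]=5 [LOAD]
5. CAS T1 → mem=5 r[T1]=4 [RETRY]
6. CAS T2 → mem=6 r[T2]=5 [OK]
7. LOAD T2 → mem=6 r[T2]=6 [LOAD]
8. CAS T2 → mem=7 r[T2]=6 [OK]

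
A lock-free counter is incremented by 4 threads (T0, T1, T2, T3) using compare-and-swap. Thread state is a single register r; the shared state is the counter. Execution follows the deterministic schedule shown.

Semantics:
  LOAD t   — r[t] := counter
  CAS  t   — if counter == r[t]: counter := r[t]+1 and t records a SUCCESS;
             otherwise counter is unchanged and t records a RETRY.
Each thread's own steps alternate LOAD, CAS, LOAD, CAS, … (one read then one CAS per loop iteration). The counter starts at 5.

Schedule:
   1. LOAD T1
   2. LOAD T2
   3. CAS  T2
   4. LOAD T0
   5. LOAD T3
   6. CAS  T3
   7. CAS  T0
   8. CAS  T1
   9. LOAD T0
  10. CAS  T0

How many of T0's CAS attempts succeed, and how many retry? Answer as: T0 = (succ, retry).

   1) LOAD T1:  M=5  r_T1=5
   2) LOAD T2:  M=5  r_T2=5
   3) CAS  T2:  M=6  r_T2=5 ✓
   4) LOAD T0:  M=6  r_T0=6
   5) LOAD T3:  M=6  r_T3=6
   6) CAS  T3:  M=7  r_T3=6 ✓
   7) CAS  T0:  M=7  r_T0=6 ✗
   8) CAS  T1:  M=7  r_T1=5 ✗
   9) LOAD T0:  M=7  r_T0=7
  10) CAS  T0:  M=8  r_T0=7 ✓

T0 = (1, 1)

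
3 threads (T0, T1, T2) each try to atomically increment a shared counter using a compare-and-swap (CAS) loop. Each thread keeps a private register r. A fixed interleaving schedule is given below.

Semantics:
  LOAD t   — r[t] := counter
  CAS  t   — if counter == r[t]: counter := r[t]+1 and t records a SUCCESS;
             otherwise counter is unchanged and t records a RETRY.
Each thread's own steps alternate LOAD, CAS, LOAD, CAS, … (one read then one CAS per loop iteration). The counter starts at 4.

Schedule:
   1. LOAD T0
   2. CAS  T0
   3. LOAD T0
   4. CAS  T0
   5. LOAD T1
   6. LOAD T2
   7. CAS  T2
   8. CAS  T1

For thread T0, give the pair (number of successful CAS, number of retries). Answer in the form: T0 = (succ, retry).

T0 LOAD — after: cnt=4, r=4 — load
T0 CAS — after: cnt=5, r=4 — ok
T0 LOAD — after: cnt=5, r=5 — load
T0 CAS — after: cnt=6, r=5 — ok
T1 LOAD — after: cnt=6, r=6 — load
T2 LOAD — after: cnt=6, r=6 — load
T2 CAS — after: cnt=7, r=6 — ok
T1 CAS — after: cnt=7, r=6 — retry

T0 = (2, 0)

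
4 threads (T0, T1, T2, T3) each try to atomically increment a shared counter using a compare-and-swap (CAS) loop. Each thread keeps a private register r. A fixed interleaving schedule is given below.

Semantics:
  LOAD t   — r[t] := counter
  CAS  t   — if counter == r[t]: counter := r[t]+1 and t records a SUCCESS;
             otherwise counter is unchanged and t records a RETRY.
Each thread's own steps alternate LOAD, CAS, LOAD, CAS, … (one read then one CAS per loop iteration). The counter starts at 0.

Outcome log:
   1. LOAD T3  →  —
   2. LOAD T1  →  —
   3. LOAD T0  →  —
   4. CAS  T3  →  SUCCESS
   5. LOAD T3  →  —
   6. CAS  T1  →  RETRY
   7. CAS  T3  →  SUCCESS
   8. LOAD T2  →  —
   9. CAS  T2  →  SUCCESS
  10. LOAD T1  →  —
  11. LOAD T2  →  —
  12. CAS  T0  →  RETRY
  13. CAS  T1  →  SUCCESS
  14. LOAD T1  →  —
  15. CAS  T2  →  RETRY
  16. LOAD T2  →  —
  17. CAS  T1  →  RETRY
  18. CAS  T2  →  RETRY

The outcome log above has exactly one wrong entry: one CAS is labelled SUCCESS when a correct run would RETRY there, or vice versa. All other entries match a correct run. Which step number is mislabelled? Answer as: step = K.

step = 17

Re-executing:
1. LOAD T3 → mem=0 r[T3]=0 [LOAD]
2. LOAD T1 → mem=0 r[T1]=0 [LOAD]
3. LOAD T0 → mem=0 r[T0]=0 [LOAD]
4. CAS T3 → mem=1 r[T3]=0 [OK]
5. LOAD T3 → mem=1 r[T3]=1 [LOAD]
6. CAS T1 → mem=1 r[T1]=0 [RETRY]
7. CAS T3 → mem=2 r[T3]=1 [OK]
8. LOAD T2 → mem=2 r[T2]=2 [LOAD]
9. CAS T2 → mem=3 r[T2]=2 [OK]
10. LOAD T1 → mem=3 r[T1]=3 [LOAD]
11. LOAD T2 → mem=3 r[T2]=3 [LOAD]
12. CAS T0 → mem=3 r[T0]=0 [RETRY]
13. CAS T1 → mem=4 r[T1]=3 [OK]
14. LOAD T1 → mem=4 r[T1]=4 [LOAD]
15. CAS T2 → mem=4 r[T2]=3 [RETRY]
16. LOAD T2 → mem=4 r[T2]=4 [LOAD]
17. CAS T1 → mem=5 r[T1]=4 [OK]
18. CAS T2 → mem=5 r[T2]=4 [RETRY]
Mismatch at 17.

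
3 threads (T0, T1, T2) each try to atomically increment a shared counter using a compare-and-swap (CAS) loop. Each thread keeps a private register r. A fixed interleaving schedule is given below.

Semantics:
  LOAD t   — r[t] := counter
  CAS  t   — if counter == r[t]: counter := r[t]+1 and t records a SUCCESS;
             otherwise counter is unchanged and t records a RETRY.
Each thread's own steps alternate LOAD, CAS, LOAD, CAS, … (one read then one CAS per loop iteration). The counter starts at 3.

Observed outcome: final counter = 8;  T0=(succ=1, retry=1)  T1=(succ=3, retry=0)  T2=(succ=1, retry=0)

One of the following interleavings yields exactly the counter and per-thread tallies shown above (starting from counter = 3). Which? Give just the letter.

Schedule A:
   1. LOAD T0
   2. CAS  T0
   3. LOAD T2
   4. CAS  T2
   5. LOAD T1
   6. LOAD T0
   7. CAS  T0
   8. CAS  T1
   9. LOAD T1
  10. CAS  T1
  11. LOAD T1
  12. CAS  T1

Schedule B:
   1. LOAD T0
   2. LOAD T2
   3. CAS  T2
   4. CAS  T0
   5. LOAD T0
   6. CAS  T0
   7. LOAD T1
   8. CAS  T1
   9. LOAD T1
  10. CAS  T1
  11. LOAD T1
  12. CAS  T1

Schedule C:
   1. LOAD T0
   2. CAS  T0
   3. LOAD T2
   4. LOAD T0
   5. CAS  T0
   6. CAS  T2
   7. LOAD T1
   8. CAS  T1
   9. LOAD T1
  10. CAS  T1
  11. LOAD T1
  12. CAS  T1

B

Run B:
1. LOAD T0 → mem=3 r[T0]=3 [LOAD]
2. LOAD T2 → mem=3 r[T2]=3 [LOAD]
3. CAS T2 → mem=4 r[T2]=3 [OK]
4. CAS T0 → mem=4 r[T0]=3 [RETRY]
5. LOAD T0 → mem=4 r[T0]=4 [LOAD]
6. CAS T0 → mem=5 r[T0]=4 [OK]
7. LOAD T1 → mem=5 r[T1]=5 [LOAD]
8. CAS T1 → mem=6 r[T1]=5 [OK]
9. LOAD T1 → mem=6 r[T1]=6 [LOAD]
10. CAS T1 → mem=7 r[T1]=6 [OK]
11. LOAD T1 → mem=7 r[T1]=7 [LOAD]
12. CAS T1 → mem=8 r[T1]=7 [OK]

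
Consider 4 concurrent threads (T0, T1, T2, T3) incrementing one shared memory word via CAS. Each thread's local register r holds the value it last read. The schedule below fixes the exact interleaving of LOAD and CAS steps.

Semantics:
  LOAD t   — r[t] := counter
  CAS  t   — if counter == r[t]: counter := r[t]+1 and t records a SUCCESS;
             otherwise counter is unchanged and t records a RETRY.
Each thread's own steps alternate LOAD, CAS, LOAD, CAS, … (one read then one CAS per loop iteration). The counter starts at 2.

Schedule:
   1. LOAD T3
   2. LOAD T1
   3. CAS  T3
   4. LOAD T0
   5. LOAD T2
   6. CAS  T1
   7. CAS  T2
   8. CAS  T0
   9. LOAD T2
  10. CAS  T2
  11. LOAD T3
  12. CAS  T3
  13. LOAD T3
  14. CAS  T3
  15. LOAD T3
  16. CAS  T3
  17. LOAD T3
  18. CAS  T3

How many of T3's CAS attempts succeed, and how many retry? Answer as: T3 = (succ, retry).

T3 = (5, 0)

[1] T3.load  rd  (counter 2, T3.r 2)
[2] T1.load  rd  (counter 2, T1.r 2)
[3] T3.cas  hit  (counter 3, T3.r 2)
[4] T0.load  rd  (counter 3, T0.r 3)
[5] T2.load  rd  (counter 3, T2.r 3)
[6] T1.cas  miss  (counter 3, T1.r 2)
[7] T2.cas  hit  (counter 4, T2.r 3)
[8] T0.cas  miss  (counter 4, T0.r 3)
[9] T2.load  rd  (counter 4, T2.r 4)
[10] T2.cas  hit  (counter 5, T2.r 4)
[11] T3.load  rd  (counter 5, T3.r 5)
[12] T3.cas  hit  (counter 6, T3.r 5)
[13] T3.load  rd  (counter 6, T3.r 6)
[14] T3.cas  hit  (counter 7, T3.r 6)
[15] T3.load  rd  (counter 7, T3.r 7)
[16] T3.cas  hit  (counter 8, T3.r 7)
[17] T3.load  rd  (counter 8, T3.r 8)
[18] T3.cas  hit  (counter 9, T3.r 8)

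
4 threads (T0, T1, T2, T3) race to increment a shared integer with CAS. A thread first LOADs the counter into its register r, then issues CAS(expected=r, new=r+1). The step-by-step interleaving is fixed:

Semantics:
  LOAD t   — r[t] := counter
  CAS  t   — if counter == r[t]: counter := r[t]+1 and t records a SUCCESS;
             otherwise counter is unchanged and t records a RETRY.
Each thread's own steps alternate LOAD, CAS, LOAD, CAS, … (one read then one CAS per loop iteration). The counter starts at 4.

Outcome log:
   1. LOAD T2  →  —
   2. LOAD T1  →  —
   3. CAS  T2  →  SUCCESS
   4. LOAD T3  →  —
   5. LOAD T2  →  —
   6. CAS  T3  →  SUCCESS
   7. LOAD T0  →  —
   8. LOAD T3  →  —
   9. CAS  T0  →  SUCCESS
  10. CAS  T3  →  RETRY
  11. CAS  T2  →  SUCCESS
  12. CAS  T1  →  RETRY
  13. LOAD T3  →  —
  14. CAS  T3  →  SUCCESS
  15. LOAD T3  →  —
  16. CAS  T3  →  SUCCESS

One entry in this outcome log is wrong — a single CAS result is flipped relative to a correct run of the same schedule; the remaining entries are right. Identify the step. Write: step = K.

step = 11

Correct run:
step 1: T2 LOAD ⇒ load; ctr=4 reg=4
step 2: T1 LOAD ⇒ load; ctr=4 reg=4
step 3: T2 CAS ⇒ ok; ctr=5 reg=4
step 4: T3 LOAD ⇒ load; ctr=5 reg=5
step 5: T2 LOAD ⇒ load; ctr=5 reg=5
step 6: T3 CAS ⇒ ok; ctr=6 reg=5
step 7: T0 LOAD ⇒ load; ctr=6 reg=6
step 8: T3 LOAD ⇒ load; ctr=6 reg=6
step 9: T0 CAS ⇒ ok; ctr=7 reg=6
step 10: T3 CAS ⇒ retry; ctr=7 reg=6
step 11: T2 CAS ⇒ retry; ctr=7 reg=5
step 12: T1 CAS ⇒ retry; ctr=7 reg=4
step 13: T3 LOAD ⇒ load; ctr=7 reg=7
step 14: T3 CAS ⇒ ok; ctr=8 reg=7
step 15: T3 LOAD ⇒ load; ctr=8 reg=8
step 16: T3 CAS ⇒ ok; ctr=9 reg=8
Log disagrees first at step 11.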